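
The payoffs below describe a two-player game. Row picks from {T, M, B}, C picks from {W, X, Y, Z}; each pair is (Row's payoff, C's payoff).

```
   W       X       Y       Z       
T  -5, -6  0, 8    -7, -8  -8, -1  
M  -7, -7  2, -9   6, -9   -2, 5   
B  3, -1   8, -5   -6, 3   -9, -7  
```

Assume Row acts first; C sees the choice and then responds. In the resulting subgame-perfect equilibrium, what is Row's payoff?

0

C best-responds to each possible Row move:
- T: C compares -6, 8, -8, -1 and picks X; Row would get 0.
- M: C compares -7, -9, -9, 5 and picks Z; Row would get -2.
- B: C compares -1, -5, 3, -7 and picks Y; Row would get -6.
Maximizing over 0, -2, -6, Row chooses T. Subgame-perfect outcome: (T, X) with payoffs (0, 8).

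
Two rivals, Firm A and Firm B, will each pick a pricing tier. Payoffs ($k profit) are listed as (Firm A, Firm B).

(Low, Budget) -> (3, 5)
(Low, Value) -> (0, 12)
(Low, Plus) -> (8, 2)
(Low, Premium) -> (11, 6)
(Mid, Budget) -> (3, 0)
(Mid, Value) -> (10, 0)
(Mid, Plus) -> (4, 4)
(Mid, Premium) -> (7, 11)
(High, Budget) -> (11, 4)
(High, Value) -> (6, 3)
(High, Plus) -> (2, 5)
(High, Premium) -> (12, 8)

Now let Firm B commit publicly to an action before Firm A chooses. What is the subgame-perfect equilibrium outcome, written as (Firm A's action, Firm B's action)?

(High, Premium)

Work backward from Firm A's decision.
- Budget: Firm A compares 3, 3, 11 and picks High; Firm B would get 4.
- Value: Firm A compares 0, 10, 6 and picks Mid; Firm B would get 0.
- Plus: Firm A compares 8, 4, 2 and picks Low; Firm B would get 2.
- Premium: Firm A compares 11, 7, 12 and picks High; Firm B would get 8.
Maximizing over 4, 0, 2, 8, Firm B chooses Premium. Subgame-perfect outcome: (High, Premium) with payoffs (12, 8).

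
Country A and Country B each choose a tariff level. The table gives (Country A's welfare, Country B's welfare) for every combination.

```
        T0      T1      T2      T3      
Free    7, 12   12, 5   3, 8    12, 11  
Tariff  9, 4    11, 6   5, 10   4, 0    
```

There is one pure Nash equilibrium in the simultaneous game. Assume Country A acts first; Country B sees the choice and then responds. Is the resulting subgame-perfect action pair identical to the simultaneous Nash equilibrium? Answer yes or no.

Work backward from Country B's decision.
- Free: Country B compares 12, 5, 8, 11 and picks T0; Country A would get 7.
- Tariff: Country B compares 4, 6, 10, 0 and picks T2; Country A would get 5.
Among 7, 5, the best is 7 at Free. Subgame-perfect outcome: (Free, T0) with payoffs (7, 12).
For the simultaneous game, intersect best replies.
Country A's best replies: T0→Tariff; T1→Free; T2→Tariff; T3→Free.
Country B's best replies: Free→T0; Tariff→T2.
The unique mutual best reply is (Tariff, T2), giving (5, 10).
Sequential outcome (Free, T0) differs from the Nash profile (Tariff, T2).

no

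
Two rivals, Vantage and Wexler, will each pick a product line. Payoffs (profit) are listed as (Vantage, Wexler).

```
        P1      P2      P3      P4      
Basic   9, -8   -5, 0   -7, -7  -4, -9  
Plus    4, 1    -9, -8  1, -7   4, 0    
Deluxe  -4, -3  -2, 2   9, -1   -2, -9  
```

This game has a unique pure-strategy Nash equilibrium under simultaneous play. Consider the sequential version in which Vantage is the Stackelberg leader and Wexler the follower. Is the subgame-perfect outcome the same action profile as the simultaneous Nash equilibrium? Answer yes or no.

no

Backward induction with Vantage moving first.
- Basic → Wexler plays P2 (best of -8, 0, -7, -9); Vantage gets -5.
- Plus → Wexler plays P1 (best of 1, -8, -7, 0); Vantage gets 4.
- Deluxe → Wexler plays P2 (best of -3, 2, -1, -9); Vantage gets -2.
Maximizing over -5, 4, -2, Vantage chooses Plus. Subgame-perfect outcome: (Plus, P1) with payoffs (4, 1).
Under simultaneous play:
Vantage's best replies: P1→Basic; P2→Deluxe; P3→Deluxe; P4→Plus.
Wexler's best replies: Basic→P2; Plus→P1; Deluxe→P2.
Only (Deluxe, P2) has each player best-responding; Nash payoffs (-2, 2).
Sequential outcome (Plus, P1) differs from the Nash profile (Deluxe, P2).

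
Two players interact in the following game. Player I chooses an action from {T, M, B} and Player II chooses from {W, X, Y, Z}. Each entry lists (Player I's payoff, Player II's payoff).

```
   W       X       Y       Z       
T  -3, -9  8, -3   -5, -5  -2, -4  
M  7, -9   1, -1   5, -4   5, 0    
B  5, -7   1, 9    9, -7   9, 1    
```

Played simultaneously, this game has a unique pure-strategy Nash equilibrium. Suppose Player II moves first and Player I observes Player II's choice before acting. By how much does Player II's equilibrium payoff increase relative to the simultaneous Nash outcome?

Player I best-responds to each possible Player II move:
- W: BR = M, leader payoff -9.
- X: BR = T, leader payoff -3.
- Y: BR = B, leader payoff -7.
- Z: BR = B, leader payoff 1.
Player II's induced payoffs are -9, -3, -7, 1, so Player II commits to Z. Subgame-perfect outcome: (B, Z) with payoffs (9, 1).
For the simultaneous game, intersect best replies.
Player I's best replies: W→M; X→T; Y→B; Z→B.
Player II's best replies: T→X; M→Z; B→X.
The unique mutual best reply is (T, X), giving (8, -3).
Player II's commitment gain: 1 − -3 = 4.

4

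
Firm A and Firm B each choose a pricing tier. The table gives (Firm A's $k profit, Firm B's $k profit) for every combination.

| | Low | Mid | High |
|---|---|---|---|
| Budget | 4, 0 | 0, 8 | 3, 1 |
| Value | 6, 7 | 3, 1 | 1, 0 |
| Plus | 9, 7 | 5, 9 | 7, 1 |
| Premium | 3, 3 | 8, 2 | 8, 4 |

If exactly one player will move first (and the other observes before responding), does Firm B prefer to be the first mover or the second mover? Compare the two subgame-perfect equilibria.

first

If Firm A leads: Firm B's best replies are Budget→Mid, Value→Low, Plus→Mid, Premium→High; Firm A's induced payoffs 0, 6, 5, 8; outcome (Premium, High), payoffs (8, 4).
If Firm B leads: Firm A's best replies are Low→Plus, Mid→Premium, High→Premium; Firm B's induced payoffs 7, 2, 4; outcome (Plus, Low), payoffs (9, 7).
Firm B gets 7 moving first and 4 moving second, so Firm B prefers to move first.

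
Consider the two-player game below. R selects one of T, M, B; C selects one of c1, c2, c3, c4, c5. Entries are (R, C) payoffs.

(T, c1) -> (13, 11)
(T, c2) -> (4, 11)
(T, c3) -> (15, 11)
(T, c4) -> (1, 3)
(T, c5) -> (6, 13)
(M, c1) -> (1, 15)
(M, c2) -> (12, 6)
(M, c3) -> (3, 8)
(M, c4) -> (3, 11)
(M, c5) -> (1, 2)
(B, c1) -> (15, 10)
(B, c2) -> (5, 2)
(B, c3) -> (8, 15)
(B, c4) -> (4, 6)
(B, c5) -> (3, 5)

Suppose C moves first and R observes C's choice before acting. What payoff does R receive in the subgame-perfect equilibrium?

R best-responds to each possible C move:
- c1: R compares 13, 1, 15 and picks B; C would get 10.
- c2: R compares 4, 12, 5 and picks M; C would get 6.
- c3: R compares 15, 3, 8 and picks T; C would get 11.
- c4: R compares 1, 3, 4 and picks B; C would get 6.
- c5: R compares 6, 1, 3 and picks T; C would get 13.
C's induced payoffs are 10, 6, 11, 6, 13, so C commits to c5. Subgame-perfect outcome: (T, c5) with payoffs (6, 13).

6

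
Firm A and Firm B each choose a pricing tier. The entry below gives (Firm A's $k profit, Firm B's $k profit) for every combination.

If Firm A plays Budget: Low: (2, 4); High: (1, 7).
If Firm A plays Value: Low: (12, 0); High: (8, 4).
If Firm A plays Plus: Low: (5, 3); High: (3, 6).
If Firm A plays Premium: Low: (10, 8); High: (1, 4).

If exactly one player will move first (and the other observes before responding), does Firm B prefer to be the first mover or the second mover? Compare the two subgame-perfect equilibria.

If Firm A leads: Firm B's best replies are Budget→High, Value→High, Plus→High, Premium→Low; Firm A's induced payoffs 1, 8, 3, 10; outcome (Premium, Low), payoffs (10, 8).
If Firm B leads: Firm A's best replies are Low→Value, High→Value; Firm B's induced payoffs 0, 4; outcome (Value, High), payoffs (8, 4).
Firm B gets 4 moving first and 8 moving second, so Firm B prefers to move second.

second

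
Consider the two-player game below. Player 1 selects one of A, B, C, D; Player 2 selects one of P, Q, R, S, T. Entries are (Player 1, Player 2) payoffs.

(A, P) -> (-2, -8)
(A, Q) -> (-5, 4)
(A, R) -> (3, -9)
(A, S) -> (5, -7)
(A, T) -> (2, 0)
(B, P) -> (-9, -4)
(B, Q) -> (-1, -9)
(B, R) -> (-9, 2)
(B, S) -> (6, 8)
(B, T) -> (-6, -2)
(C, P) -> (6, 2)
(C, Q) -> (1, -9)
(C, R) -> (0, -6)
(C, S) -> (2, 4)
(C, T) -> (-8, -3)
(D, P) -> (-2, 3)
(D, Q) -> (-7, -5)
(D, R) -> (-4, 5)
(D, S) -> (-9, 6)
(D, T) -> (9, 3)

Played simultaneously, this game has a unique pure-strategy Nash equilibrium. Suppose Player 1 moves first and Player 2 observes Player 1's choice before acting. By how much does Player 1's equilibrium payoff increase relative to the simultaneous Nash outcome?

0

Work backward from Player 2's decision.
- A: Player 2 compares -8, 4, -9, -7, 0 and picks Q; Player 1 would get -5.
- B: Player 2 compares -4, -9, 2, 8, -2 and picks S; Player 1 would get 6.
- C: Player 2 compares 2, -9, -6, 4, -3 and picks S; Player 1 would get 2.
- D: Player 2 compares 3, -5, 5, 6, 3 and picks S; Player 1 would get -9.
Player 1's induced payoffs are -5, 6, 2, -9, so Player 1 commits to B. Subgame-perfect outcome: (B, S) with payoffs (6, 8).
Now find the simultaneous Nash equilibrium.
Player 1's best replies: P→C; Q→C; R→A; S→B; T→D.
Player 2's best replies: A→Q; B→S; C→S; D→S.
Only (B, S) has each player best-responding; Nash payoffs (6, 8).
Player 1's commitment gain: 6 − 6 = 0.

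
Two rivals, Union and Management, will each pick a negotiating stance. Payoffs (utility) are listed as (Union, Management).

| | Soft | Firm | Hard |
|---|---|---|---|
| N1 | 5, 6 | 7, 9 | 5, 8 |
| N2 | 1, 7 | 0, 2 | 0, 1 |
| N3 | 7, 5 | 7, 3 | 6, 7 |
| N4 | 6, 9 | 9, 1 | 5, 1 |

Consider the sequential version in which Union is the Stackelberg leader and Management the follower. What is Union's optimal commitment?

N1

Solve by backward induction (Union leads).
- N1: BR = Firm, leader payoff 7.
- N2: BR = Soft, leader payoff 1.
- N3: BR = Hard, leader payoff 6.
- N4: BR = Soft, leader payoff 6.
Among 7, 1, 6, 6, the best is 7 at N1. Subgame-perfect outcome: (N1, Firm) with payoffs (7, 9).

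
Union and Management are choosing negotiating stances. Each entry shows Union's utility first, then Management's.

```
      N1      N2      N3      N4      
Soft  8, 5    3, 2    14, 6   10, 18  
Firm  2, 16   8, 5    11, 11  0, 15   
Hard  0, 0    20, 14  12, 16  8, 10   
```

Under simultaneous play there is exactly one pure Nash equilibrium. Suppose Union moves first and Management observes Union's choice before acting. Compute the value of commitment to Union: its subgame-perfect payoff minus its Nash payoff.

2

Management best-responds to each possible Union move:
- Soft: Management compares 5, 2, 6, 18 and picks N4; Union would get 10.
- Firm: Management compares 16, 5, 11, 15 and picks N1; Union would get 2.
- Hard: Management compares 0, 14, 16, 10 and picks N3; Union would get 12.
Among 10, 2, 12, the best is 12 at Hard. Subgame-perfect outcome: (Hard, N3) with payoffs (12, 16).
Now find the simultaneous Nash equilibrium.
Union's best replies: N1→Soft; N2→Hard; N3→Soft; N4→Soft.
Management's best replies: Soft→N4; Firm→N1; Hard→N3.
Only (Soft, N4) has each player best-responding; Nash payoffs (10, 18).
Union's commitment gain: 12 − 10 = 2.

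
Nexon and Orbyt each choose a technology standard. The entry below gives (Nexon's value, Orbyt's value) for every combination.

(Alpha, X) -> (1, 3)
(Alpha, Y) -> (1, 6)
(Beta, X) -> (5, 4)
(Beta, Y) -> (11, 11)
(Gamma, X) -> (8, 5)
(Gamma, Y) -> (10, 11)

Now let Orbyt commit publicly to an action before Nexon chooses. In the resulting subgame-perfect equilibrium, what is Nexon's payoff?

Solve by backward induction (Orbyt leads).
- X: Nexon compares 1, 5, 8 and picks Gamma; Orbyt would get 5.
- Y: Nexon compares 1, 11, 10 and picks Beta; Orbyt would get 11.
Among 5, 11, the best is 11 at Y. Subgame-perfect outcome: (Beta, Y) with payoffs (11, 11).

11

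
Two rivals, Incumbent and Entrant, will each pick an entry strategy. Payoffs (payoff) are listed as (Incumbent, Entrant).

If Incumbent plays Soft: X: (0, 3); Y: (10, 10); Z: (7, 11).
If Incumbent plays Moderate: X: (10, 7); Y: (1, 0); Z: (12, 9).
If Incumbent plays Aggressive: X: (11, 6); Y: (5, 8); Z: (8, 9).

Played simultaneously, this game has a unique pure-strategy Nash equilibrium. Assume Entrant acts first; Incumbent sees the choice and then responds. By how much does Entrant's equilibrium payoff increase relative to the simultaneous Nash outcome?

1

Solve by backward induction (Entrant leads).
- X → Incumbent plays Aggressive (best of 0, 10, 11); Entrant gets 6.
- Y → Incumbent plays Soft (best of 10, 1, 5); Entrant gets 10.
- Z → Incumbent plays Moderate (best of 7, 12, 8); Entrant gets 9.
Maximizing over 6, 10, 9, Entrant chooses Y. Subgame-perfect outcome: (Soft, Y) with payoffs (10, 10).
For the simultaneous game, intersect best replies.
Incumbent's best replies: X→Aggressive; Y→Soft; Z→Moderate.
Entrant's best replies: Soft→Z; Moderate→Z; Aggressive→Z.
The unique mutual best reply is (Moderate, Z), giving (12, 9).
Entrant's commitment gain: 10 − 9 = 1.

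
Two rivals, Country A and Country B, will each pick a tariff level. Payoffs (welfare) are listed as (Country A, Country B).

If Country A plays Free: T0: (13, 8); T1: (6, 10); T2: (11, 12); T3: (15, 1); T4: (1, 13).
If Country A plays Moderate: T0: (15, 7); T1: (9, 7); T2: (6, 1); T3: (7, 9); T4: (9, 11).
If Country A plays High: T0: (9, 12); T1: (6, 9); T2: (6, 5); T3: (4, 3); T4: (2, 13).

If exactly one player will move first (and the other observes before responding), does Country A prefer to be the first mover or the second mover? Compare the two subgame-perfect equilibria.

If Country A leads: Country B's best replies are Free→T4, Moderate→T4, High→T4; Country A's induced payoffs 1, 9, 2; outcome (Moderate, T4), payoffs (9, 11).
If Country B leads: Country A's best replies are T0→Moderate, T1→Moderate, T2→Free, T3→Free, T4→Moderate; Country B's induced payoffs 7, 7, 12, 1, 11; outcome (Free, T2), payoffs (11, 12).
Country A gets 9 moving first and 11 moving second, so Country A prefers to move second.

second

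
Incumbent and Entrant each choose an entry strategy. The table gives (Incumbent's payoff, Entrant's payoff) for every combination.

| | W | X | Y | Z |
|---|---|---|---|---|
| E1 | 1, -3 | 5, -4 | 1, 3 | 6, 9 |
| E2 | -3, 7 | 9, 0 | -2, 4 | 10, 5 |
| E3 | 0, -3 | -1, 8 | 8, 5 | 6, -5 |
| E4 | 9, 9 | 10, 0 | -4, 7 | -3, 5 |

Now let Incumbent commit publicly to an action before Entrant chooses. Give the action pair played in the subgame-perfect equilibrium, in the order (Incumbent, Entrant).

(E4, W)

Work backward from Entrant's decision.
- E1 → Entrant plays Z (best of -3, -4, 3, 9); Incumbent gets 6.
- E2 → Entrant plays W (best of 7, 0, 4, 5); Incumbent gets -3.
- E3 → Entrant plays X (best of -3, 8, 5, -5); Incumbent gets -1.
- E4 → Entrant plays W (best of 9, 0, 7, 5); Incumbent gets 9.
Among 6, -3, -1, 9, the best is 9 at E4. Subgame-perfect outcome: (E4, W) with payoffs (9, 9).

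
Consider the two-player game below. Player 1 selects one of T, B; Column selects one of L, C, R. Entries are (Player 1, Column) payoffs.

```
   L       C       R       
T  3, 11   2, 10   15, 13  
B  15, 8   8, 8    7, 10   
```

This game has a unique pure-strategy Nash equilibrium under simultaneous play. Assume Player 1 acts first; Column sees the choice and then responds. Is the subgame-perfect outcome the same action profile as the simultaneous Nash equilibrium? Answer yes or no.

yes

Solve by backward induction (Player 1 leads).
- T → Column plays R (best of 11, 10, 13); Player 1 gets 15.
- B → Column plays R (best of 8, 8, 10); Player 1 gets 7.
Player 1's induced payoffs are 15, 7, so Player 1 commits to T. Subgame-perfect outcome: (T, R) with payoffs (15, 13).
Under simultaneous play:
Player 1's best replies: L→B; C→B; R→T.
Column's best replies: T→R; B→R.
The unique mutual best reply is (T, R), giving (15, 13).
Sequential outcome (T, R) coincides with the Nash profile (T, R).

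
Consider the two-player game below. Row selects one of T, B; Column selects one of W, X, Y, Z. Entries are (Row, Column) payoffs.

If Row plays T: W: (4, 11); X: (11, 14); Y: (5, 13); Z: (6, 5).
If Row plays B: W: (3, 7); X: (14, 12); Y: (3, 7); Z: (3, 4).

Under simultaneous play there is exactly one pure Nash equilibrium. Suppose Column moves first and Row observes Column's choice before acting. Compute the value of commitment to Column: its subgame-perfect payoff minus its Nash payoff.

Work backward from Row's decision.
- W → Row plays T (best of 4, 3); Column gets 11.
- X → Row plays B (best of 11, 14); Column gets 12.
- Y → Row plays T (best of 5, 3); Column gets 13.
- Z → Row plays T (best of 6, 3); Column gets 5.
Maximizing over 11, 12, 13, 5, Column chooses Y. Subgame-perfect outcome: (T, Y) with payoffs (5, 13).
Under simultaneous play:
Row's best replies: W→T; X→B; Y→T; Z→T.
Column's best replies: T→X; B→X.
Only (B, X) has each player best-responding; Nash payoffs (14, 12).
Column's commitment gain: 13 − 12 = 1.

1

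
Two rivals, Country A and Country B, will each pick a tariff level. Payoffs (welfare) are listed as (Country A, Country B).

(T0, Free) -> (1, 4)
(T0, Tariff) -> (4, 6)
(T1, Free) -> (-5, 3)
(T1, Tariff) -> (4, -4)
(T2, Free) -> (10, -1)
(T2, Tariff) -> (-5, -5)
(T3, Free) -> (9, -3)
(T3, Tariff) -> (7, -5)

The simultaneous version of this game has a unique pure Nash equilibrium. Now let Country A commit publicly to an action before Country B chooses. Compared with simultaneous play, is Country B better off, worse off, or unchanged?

Country B best-responds to each possible Country A move:
- T0: BR = Tariff, leader payoff 4.
- T1: BR = Free, leader payoff -5.
- T2: BR = Free, leader payoff 10.
- T3: BR = Free, leader payoff 9.
Maximizing over 4, -5, 10, 9, Country A chooses T2. Subgame-perfect outcome: (T2, Free) with payoffs (10, -1).
For the simultaneous game, intersect best replies.
Country A's best replies: Free→T2; Tariff→T3.
Country B's best replies: T0→Tariff; T1→Free; T2→Free; T3→Free.
The unique mutual best reply is (T2, Free), giving (10, -1).
Country B earns -1 sequentially versus -1 at the Nash outcome: unchanged.

unchanged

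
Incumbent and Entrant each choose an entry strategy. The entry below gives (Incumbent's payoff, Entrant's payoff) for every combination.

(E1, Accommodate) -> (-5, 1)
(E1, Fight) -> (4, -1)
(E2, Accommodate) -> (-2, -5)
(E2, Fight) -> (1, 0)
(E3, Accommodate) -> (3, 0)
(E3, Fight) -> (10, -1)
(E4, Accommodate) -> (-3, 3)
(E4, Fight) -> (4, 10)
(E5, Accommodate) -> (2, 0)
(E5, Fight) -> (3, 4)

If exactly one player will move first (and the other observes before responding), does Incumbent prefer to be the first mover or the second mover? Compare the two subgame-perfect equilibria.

first

If Incumbent leads: Entrant's best replies are E1→Accommodate, E2→Fight, E3→Accommodate, E4→Fight, E5→Fight; Incumbent's induced payoffs -5, 1, 3, 4, 3; outcome (E4, Fight), payoffs (4, 10).
If Entrant leads: Incumbent's best replies are Accommodate→E3, Fight→E3; Entrant's induced payoffs 0, -1; outcome (E3, Accommodate), payoffs (3, 0).
Incumbent gets 4 moving first and 3 moving second, so Incumbent prefers to move first.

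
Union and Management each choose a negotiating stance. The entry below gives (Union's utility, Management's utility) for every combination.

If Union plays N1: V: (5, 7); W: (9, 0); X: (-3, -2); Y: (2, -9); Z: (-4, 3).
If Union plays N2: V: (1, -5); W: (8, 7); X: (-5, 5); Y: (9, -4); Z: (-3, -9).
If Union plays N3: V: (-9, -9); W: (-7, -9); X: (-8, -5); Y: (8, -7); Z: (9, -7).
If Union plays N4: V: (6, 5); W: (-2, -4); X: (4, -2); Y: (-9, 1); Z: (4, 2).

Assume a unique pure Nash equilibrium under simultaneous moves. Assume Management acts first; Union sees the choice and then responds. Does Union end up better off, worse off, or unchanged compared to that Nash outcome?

unchanged

Work backward from Union's decision.
- V: BR = N4, leader payoff 5.
- W: BR = N1, leader payoff 0.
- X: BR = N4, leader payoff -2.
- Y: BR = N2, leader payoff -4.
- Z: BR = N3, leader payoff -7.
Among 5, 0, -2, -4, -7, the best is 5 at V. Subgame-perfect outcome: (N4, V) with payoffs (6, 5).
For the simultaneous game, intersect best replies.
Union's best replies: V→N4; W→N1; X→N4; Y→N2; Z→N3.
Management's best replies: N1→V; N2→W; N3→X; N4→V.
Only (N4, V) has each player best-responding; Nash payoffs (6, 5).
Union earns 6 sequentially versus 6 at the Nash outcome: unchanged.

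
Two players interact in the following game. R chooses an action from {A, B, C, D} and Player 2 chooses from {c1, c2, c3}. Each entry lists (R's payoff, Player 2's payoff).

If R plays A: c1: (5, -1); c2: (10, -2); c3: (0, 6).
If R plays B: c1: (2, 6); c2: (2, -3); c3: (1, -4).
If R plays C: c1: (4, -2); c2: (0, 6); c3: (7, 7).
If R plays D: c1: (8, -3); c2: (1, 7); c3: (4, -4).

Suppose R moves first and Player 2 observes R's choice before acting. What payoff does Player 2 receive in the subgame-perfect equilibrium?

Solve by backward induction (R leads).
- A: Player 2 compares -1, -2, 6 and picks c3; R would get 0.
- B: Player 2 compares 6, -3, -4 and picks c1; R would get 2.
- C: Player 2 compares -2, 6, 7 and picks c3; R would get 7.
- D: Player 2 compares -3, 7, -4 and picks c2; R would get 1.
Among 0, 2, 7, 1, the best is 7 at C. Subgame-perfect outcome: (C, c3) with payoffs (7, 7).

7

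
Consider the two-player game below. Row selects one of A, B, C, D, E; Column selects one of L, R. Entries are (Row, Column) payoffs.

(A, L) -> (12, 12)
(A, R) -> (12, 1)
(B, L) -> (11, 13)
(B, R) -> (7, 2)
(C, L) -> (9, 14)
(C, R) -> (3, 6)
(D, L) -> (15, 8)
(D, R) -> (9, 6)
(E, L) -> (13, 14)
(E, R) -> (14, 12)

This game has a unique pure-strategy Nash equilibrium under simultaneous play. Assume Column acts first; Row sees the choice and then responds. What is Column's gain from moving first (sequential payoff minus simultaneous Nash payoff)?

4

Work backward from Row's decision.
- L: BR = D, leader payoff 8.
- R: BR = E, leader payoff 12.
Among 8, 12, the best is 12 at R. Subgame-perfect outcome: (E, R) with payoffs (14, 12).
Under simultaneous play:
Row's best replies: L→D; R→E.
Column's best replies: A→L; B→L; C→L; D→L; E→L.
Only (D, L) has each player best-responding; Nash payoffs (15, 8).
Column's commitment gain: 12 − 8 = 4.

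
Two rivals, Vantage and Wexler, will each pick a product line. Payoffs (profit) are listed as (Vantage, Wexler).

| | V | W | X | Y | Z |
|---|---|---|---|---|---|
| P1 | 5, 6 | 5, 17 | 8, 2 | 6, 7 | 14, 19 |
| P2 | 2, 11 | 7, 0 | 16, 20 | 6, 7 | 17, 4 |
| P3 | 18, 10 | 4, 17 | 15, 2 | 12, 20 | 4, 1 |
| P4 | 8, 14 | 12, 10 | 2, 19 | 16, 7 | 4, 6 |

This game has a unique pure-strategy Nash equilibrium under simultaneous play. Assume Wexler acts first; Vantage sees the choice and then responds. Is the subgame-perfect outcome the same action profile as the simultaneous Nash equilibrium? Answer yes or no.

Vantage best-responds to each possible Wexler move:
- V: Vantage compares 5, 2, 18, 8 and picks P3; Wexler would get 10.
- W: Vantage compares 5, 7, 4, 12 and picks P4; Wexler would get 10.
- X: Vantage compares 8, 16, 15, 2 and picks P2; Wexler would get 20.
- Y: Vantage compares 6, 6, 12, 16 and picks P4; Wexler would get 7.
- Z: Vantage compares 14, 17, 4, 4 and picks P2; Wexler would get 4.
Among 10, 10, 20, 7, 4, the best is 20 at X. Subgame-perfect outcome: (P2, X) with payoffs (16, 20).
Under simultaneous play:
Vantage's best replies: V→P3; W→P4; X→P2; Y→P4; Z→P2.
Wexler's best replies: P1→Z; P2→X; P3→Y; P4→X.
Only (P2, X) has each player best-responding; Nash payoffs (16, 20).
Sequential outcome (P2, X) coincides with the Nash profile (P2, X).

yes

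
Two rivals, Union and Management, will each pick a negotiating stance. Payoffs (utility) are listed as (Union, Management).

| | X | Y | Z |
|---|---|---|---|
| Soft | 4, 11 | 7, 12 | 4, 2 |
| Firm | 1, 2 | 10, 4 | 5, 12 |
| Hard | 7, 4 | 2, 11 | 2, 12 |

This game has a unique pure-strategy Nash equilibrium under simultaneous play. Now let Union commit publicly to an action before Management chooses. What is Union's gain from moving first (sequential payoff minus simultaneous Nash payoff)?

2

Work backward from Management's decision.
- Soft: BR = Y, leader payoff 7.
- Firm: BR = Z, leader payoff 5.
- Hard: BR = Z, leader payoff 2.
Union's induced payoffs are 7, 5, 2, so Union commits to Soft. Subgame-perfect outcome: (Soft, Y) with payoffs (7, 12).
For the simultaneous game, intersect best replies.
Union's best replies: X→Hard; Y→Firm; Z→Firm.
Management's best replies: Soft→Y; Firm→Z; Hard→Z.
The unique mutual best reply is (Firm, Z), giving (5, 12).
Union's commitment gain: 7 − 5 = 2.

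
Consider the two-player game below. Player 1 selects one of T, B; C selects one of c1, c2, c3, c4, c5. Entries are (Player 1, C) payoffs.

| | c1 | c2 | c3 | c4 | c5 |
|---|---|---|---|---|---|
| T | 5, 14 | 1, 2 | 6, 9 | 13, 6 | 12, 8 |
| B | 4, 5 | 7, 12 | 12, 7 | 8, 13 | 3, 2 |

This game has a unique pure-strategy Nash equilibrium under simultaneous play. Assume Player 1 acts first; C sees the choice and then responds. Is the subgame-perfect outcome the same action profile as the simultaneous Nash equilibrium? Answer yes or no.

Solve by backward induction (Player 1 leads).
- T: BR = c1, leader payoff 5.
- B: BR = c4, leader payoff 8.
Player 1's induced payoffs are 5, 8, so Player 1 commits to B. Subgame-perfect outcome: (B, c4) with payoffs (8, 13).
For the simultaneous game, intersect best replies.
Player 1's best replies: c1→T; c2→B; c3→B; c4→T; c5→T.
C's best replies: T→c1; B→c4.
Only (T, c1) has each player best-responding; Nash payoffs (5, 14).
Sequential outcome (B, c4) differs from the Nash profile (T, c1).

no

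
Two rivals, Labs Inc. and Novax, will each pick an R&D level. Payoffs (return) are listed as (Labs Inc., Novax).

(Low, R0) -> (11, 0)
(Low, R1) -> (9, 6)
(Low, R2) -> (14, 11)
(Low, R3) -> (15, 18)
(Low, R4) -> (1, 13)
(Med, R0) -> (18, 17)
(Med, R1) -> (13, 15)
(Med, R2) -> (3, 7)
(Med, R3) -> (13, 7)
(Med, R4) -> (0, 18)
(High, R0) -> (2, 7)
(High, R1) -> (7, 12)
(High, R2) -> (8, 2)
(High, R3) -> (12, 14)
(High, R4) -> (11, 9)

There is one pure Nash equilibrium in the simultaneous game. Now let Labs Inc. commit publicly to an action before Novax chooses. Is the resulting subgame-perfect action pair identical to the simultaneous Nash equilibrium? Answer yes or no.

Solve by backward induction (Labs Inc. leads).
- Low → Novax plays R3 (best of 0, 6, 11, 18, 13); Labs Inc. gets 15.
- Med → Novax plays R4 (best of 17, 15, 7, 7, 18); Labs Inc. gets 0.
- High → Novax plays R3 (best of 7, 12, 2, 14, 9); Labs Inc. gets 12.
Labs Inc.'s induced payoffs are 15, 0, 12, so Labs Inc. commits to Low. Subgame-perfect outcome: (Low, R3) with payoffs (15, 18).
Under simultaneous play:
Labs Inc.'s best replies: R0→Med; R1→Med; R2→Low; R3→Low; R4→High.
Novax's best replies: Low→R3; Med→R4; High→R3.
Only (Low, R3) has each player best-responding; Nash payoffs (15, 18).
Sequential outcome (Low, R3) coincides with the Nash profile (Low, R3).

yes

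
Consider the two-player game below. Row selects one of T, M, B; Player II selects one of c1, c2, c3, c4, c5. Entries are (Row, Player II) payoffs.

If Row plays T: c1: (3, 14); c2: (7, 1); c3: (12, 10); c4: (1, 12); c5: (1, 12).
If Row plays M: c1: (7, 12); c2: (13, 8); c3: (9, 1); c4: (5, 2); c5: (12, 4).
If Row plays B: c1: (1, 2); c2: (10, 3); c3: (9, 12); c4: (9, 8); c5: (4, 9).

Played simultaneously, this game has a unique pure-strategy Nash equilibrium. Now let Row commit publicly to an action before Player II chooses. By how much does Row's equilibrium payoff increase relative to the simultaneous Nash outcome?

2

Solve by backward induction (Row leads).
- T → Player II plays c1 (best of 14, 1, 10, 12, 12); Row gets 3.
- M → Player II plays c1 (best of 12, 8, 1, 2, 4); Row gets 7.
- B → Player II plays c3 (best of 2, 3, 12, 8, 9); Row gets 9.
Row's induced payoffs are 3, 7, 9, so Row commits to B. Subgame-perfect outcome: (B, c3) with payoffs (9, 12).
Under simultaneous play:
Row's best replies: c1→M; c2→M; c3→T; c4→B; c5→M.
Player II's best replies: T→c1; M→c1; B→c3.
Only (M, c1) has each player best-responding; Nash payoffs (7, 12).
Row's commitment gain: 9 − 7 = 2.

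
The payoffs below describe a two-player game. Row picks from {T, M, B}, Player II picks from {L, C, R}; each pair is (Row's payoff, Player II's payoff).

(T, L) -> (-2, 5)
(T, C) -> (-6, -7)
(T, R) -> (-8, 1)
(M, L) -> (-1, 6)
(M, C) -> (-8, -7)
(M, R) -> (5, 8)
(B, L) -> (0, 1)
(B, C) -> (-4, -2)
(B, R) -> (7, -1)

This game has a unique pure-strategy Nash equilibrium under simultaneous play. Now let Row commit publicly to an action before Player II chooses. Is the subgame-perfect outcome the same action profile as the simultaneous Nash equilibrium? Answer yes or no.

Solve by backward induction (Row leads).
- T: BR = L, leader payoff -2.
- M: BR = R, leader payoff 5.
- B: BR = L, leader payoff 0.
Row's induced payoffs are -2, 5, 0, so Row commits to M. Subgame-perfect outcome: (M, R) with payoffs (5, 8).
Now find the simultaneous Nash equilibrium.
Row's best replies: L→B; C→B; R→B.
Player II's best replies: T→L; M→R; B→L.
The unique mutual best reply is (B, L), giving (0, 1).
Sequential outcome (M, R) differs from the Nash profile (B, L).

no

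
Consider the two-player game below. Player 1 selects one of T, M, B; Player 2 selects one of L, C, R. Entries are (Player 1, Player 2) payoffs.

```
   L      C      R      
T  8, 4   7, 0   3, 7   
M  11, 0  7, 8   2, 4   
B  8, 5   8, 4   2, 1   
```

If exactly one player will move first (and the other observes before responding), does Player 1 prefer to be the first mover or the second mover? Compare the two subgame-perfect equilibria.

first

If Player 1 leads: Player 2's best replies are T→R, M→C, B→L; Player 1's induced payoffs 3, 7, 8; outcome (B, L), payoffs (8, 5).
If Player 2 leads: Player 1's best replies are L→M, C→B, R→T; Player 2's induced payoffs 0, 4, 7; outcome (T, R), payoffs (3, 7).
Player 1 gets 8 moving first and 3 moving second, so Player 1 prefers to move first.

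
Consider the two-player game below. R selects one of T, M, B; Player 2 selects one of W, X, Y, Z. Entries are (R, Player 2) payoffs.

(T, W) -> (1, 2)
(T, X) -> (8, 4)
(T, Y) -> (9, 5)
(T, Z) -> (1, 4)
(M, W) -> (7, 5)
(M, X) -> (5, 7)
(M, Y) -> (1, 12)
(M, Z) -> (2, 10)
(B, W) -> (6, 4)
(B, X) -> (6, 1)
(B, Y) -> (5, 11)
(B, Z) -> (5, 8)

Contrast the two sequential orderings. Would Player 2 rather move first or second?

first

If R leads: Player 2's best replies are T→Y, M→Y, B→Y; R's induced payoffs 9, 1, 5; outcome (T, Y), payoffs (9, 5).
If Player 2 leads: R's best replies are W→M, X→T, Y→T, Z→B; Player 2's induced payoffs 5, 4, 5, 8; outcome (B, Z), payoffs (5, 8).
Player 2 gets 8 moving first and 5 moving second, so Player 2 prefers to move first.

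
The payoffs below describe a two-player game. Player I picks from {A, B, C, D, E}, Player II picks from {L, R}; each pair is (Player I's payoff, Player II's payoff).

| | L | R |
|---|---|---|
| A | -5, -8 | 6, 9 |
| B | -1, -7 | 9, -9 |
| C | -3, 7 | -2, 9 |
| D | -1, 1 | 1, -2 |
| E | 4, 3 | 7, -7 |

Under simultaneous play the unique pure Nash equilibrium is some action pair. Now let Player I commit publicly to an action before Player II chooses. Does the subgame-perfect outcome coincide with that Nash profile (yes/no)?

Backward induction with Player I moving first.
- A: BR = R, leader payoff 6.
- B: BR = L, leader payoff -1.
- C: BR = R, leader payoff -2.
- D: BR = L, leader payoff -1.
- E: BR = L, leader payoff 4.
Player I's induced payoffs are 6, -1, -2, -1, 4, so Player I commits to A. Subgame-perfect outcome: (A, R) with payoffs (6, 9).
For the simultaneous game, intersect best replies.
Player I's best replies: L→E; R→B.
Player II's best replies: A→R; B→L; C→R; D→L; E→L.
Only (E, L) has each player best-responding; Nash payoffs (4, 3).
Sequential outcome (A, R) differs from the Nash profile (E, L).

no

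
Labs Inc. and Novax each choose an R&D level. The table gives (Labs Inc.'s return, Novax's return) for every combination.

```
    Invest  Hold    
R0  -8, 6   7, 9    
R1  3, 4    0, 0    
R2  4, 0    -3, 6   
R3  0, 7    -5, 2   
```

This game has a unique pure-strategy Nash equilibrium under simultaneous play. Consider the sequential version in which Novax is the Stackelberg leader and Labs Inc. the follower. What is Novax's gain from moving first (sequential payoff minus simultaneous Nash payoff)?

0

Solve by backward induction (Novax leads).
- Invest → Labs Inc. plays R2 (best of -8, 3, 4, 0); Novax gets 0.
- Hold → Labs Inc. plays R0 (best of 7, 0, -3, -5); Novax gets 9.
Maximizing over 0, 9, Novax chooses Hold. Subgame-perfect outcome: (R0, Hold) with payoffs (7, 9).
Under simultaneous play:
Labs Inc.'s best replies: Invest→R2; Hold→R0.
Novax's best replies: R0→Hold; R1→Invest; R2→Hold; R3→Invest.
Only (R0, Hold) has each player best-responding; Nash payoffs (7, 9).
Novax's commitment gain: 9 − 9 = 0.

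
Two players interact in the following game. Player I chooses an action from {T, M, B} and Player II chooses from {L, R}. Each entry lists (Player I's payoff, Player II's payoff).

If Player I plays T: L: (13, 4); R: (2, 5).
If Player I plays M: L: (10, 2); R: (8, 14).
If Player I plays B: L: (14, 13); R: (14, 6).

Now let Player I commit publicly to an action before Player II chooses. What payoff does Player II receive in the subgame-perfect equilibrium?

13

Solve by backward induction (Player I leads).
- T → Player II plays R (best of 4, 5); Player I gets 2.
- M → Player II plays R (best of 2, 14); Player I gets 8.
- B → Player II plays L (best of 13, 6); Player I gets 14.
Player I's induced payoffs are 2, 8, 14, so Player I commits to B. Subgame-perfect outcome: (B, L) with payoffs (14, 13).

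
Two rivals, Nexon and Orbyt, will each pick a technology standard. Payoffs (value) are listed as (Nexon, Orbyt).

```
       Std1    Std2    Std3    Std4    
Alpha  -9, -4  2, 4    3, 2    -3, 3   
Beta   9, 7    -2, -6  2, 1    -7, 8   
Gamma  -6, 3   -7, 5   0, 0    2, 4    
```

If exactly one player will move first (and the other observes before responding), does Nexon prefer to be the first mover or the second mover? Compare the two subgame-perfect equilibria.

second

If Nexon leads: Orbyt's best replies are Alpha→Std2, Beta→Std4, Gamma→Std2; Nexon's induced payoffs 2, -7, -7; outcome (Alpha, Std2), payoffs (2, 4).
If Orbyt leads: Nexon's best replies are Std1→Beta, Std2→Alpha, Std3→Alpha, Std4→Gamma; Orbyt's induced payoffs 7, 4, 2, 4; outcome (Beta, Std1), payoffs (9, 7).
Nexon gets 2 moving first and 9 moving second, so Nexon prefers to move second.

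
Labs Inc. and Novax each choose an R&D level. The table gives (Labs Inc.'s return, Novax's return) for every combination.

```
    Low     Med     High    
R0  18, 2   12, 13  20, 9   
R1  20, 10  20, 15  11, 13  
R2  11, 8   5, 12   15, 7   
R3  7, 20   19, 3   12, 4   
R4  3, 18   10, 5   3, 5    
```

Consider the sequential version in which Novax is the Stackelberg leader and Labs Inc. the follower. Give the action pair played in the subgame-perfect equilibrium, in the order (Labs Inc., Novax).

(R1, Med)

Labs Inc. best-responds to each possible Novax move:
- Low: BR = R1, leader payoff 10.
- Med: BR = R1, leader payoff 15.
- High: BR = R0, leader payoff 9.
Among 10, 15, 9, the best is 15 at Med. Subgame-perfect outcome: (R1, Med) with payoffs (20, 15).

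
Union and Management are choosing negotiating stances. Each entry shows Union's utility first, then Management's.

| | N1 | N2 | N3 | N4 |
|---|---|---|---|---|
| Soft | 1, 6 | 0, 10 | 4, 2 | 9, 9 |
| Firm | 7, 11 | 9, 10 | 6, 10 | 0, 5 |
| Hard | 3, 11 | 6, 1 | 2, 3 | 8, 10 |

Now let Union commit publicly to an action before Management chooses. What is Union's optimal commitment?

Firm

Management best-responds to each possible Union move:
- Soft: BR = N2, leader payoff 0.
- Firm: BR = N1, leader payoff 7.
- Hard: BR = N1, leader payoff 3.
Maximizing over 0, 7, 3, Union chooses Firm. Subgame-perfect outcome: (Firm, N1) with payoffs (7, 11).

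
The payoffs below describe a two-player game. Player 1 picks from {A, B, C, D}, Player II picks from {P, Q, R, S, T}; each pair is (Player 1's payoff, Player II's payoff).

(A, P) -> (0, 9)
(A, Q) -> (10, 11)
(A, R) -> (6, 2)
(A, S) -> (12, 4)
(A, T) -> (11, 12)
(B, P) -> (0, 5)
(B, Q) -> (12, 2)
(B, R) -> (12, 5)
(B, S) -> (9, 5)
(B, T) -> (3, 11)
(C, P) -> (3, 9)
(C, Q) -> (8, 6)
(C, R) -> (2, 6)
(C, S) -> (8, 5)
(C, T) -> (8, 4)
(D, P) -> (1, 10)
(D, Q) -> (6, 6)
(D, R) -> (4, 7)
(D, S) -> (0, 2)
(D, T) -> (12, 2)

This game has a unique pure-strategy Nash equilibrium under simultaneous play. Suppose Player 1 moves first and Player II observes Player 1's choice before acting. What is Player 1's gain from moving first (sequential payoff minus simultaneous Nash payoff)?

8

Backward induction with Player 1 moving first.
- A: BR = T, leader payoff 11.
- B: BR = T, leader payoff 3.
- C: BR = P, leader payoff 3.
- D: BR = P, leader payoff 1.
Player 1's induced payoffs are 11, 3, 3, 1, so Player 1 commits to A. Subgame-perfect outcome: (A, T) with payoffs (11, 12).
Now find the simultaneous Nash equilibrium.
Player 1's best replies: P→C; Q→B; R→B; S→A; T→D.
Player II's best replies: A→T; B→T; C→P; D→P.
Only (C, P) has each player best-responding; Nash payoffs (3, 9).
Player 1's commitment gain: 11 − 3 = 8.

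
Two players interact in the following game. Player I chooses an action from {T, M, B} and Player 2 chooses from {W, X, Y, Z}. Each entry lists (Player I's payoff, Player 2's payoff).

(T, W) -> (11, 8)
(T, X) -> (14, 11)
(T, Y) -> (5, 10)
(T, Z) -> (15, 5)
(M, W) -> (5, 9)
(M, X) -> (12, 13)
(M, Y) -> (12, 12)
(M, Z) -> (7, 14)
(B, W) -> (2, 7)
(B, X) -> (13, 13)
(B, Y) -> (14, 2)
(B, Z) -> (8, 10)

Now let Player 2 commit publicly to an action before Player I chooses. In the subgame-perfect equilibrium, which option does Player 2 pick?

X

Backward induction with Player 2 moving first.
- W: BR = T, leader payoff 8.
- X: BR = T, leader payoff 11.
- Y: BR = B, leader payoff 2.
- Z: BR = T, leader payoff 5.
Player 2's induced payoffs are 8, 11, 2, 5, so Player 2 commits to X. Subgame-perfect outcome: (T, X) with payoffs (14, 11).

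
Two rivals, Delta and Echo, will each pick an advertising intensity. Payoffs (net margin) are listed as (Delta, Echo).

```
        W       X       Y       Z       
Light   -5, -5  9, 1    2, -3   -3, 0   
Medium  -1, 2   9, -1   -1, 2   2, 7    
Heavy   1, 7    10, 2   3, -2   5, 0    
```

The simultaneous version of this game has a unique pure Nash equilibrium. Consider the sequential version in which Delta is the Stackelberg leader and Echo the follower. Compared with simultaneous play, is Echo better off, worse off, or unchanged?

Backward induction with Delta moving first.
- Light: Echo compares -5, 1, -3, 0 and picks X; Delta would get 9.
- Medium: Echo compares 2, -1, 2, 7 and picks Z; Delta would get 2.
- Heavy: Echo compares 7, 2, -2, 0 and picks W; Delta would get 1.
Delta's induced payoffs are 9, 2, 1, so Delta commits to Light. Subgame-perfect outcome: (Light, X) with payoffs (9, 1).
Under simultaneous play:
Delta's best replies: W→Heavy; X→Heavy; Y→Heavy; Z→Heavy.
Echo's best replies: Light→X; Medium→Z; Heavy→W.
Only (Heavy, W) has each player best-responding; Nash payoffs (1, 7).
Echo earns 1 sequentially versus 7 at the Nash outcome: worse off.

worse off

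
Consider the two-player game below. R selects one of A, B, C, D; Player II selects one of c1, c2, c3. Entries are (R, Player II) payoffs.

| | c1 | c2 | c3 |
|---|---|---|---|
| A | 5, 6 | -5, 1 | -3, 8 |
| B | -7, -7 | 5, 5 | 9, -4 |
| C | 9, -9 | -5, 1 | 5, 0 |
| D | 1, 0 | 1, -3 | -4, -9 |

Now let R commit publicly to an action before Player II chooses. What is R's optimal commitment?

B

Player II best-responds to each possible R move:
- A: Player II compares 6, 1, 8 and picks c3; R would get -3.
- B: Player II compares -7, 5, -4 and picks c2; R would get 5.
- C: Player II compares -9, 1, 0 and picks c2; R would get -5.
- D: Player II compares 0, -3, -9 and picks c1; R would get 1.
Maximizing over -3, 5, -5, 1, R chooses B. Subgame-perfect outcome: (B, c2) with payoffs (5, 5).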